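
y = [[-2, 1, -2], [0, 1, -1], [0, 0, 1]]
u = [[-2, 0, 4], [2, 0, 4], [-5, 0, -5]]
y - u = [[0, 1, -6], [-2, 1, -5], [5, 0, 6]]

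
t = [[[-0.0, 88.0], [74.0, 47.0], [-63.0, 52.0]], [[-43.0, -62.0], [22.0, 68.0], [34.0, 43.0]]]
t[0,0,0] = -0.0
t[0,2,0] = -63.0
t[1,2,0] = 34.0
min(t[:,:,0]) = -63.0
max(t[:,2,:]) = 52.0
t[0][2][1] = 52.0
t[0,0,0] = -0.0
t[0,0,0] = -0.0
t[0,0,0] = -0.0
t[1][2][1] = 43.0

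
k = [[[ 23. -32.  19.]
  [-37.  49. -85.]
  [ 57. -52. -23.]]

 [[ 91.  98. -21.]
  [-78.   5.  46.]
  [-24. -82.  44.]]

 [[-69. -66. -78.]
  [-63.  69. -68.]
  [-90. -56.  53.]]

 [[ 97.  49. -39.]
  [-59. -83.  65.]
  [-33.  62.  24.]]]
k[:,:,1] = [[-32.0, 49.0, -52.0], [98.0, 5.0, -82.0], [-66.0, 69.0, -56.0], [49.0, -83.0, 62.0]]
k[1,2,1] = -82.0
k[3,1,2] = 65.0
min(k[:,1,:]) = -85.0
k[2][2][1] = -56.0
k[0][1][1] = 49.0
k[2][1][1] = 69.0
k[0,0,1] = -32.0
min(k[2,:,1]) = -66.0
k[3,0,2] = -39.0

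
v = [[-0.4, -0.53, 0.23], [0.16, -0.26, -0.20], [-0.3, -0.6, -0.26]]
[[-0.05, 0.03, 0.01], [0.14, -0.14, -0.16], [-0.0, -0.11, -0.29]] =v@[[0.49,  -0.26,  0.05],[-0.26,  0.23,  0.20],[0.05,  0.2,  0.59]]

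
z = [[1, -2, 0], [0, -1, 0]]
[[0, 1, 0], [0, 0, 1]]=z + [[-1, 3, 0], [0, 1, 1]]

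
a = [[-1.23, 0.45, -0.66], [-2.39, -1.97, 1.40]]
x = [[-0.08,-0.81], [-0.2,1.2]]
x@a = [[2.03, 1.56, -1.08],[-2.62, -2.45, 1.81]]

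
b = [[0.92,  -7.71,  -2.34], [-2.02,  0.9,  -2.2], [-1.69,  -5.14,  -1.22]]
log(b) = [[1.26+0.82j, -0.32+1.82j, 0.74+1.23j], [-0.06+0.50j, 1.60+1.10j, (0.18+0.74j)], [0.45+0.82j, 0.52+1.81j, (1.03+1.22j)]]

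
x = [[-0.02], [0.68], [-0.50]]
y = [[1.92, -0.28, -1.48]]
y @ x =[[0.51]]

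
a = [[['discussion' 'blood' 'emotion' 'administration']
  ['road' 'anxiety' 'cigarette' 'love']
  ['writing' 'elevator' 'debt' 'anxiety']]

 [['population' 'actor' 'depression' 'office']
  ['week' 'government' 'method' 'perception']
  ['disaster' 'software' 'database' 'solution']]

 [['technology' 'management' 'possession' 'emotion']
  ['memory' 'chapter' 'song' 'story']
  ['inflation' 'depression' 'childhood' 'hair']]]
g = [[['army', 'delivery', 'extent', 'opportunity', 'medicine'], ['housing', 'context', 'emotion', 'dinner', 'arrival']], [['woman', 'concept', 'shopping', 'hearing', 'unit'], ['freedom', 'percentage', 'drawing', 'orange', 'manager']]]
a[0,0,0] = 'discussion'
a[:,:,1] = [['blood', 'anxiety', 'elevator'], ['actor', 'government', 'software'], ['management', 'chapter', 'depression']]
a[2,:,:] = [['technology', 'management', 'possession', 'emotion'], ['memory', 'chapter', 'song', 'story'], ['inflation', 'depression', 'childhood', 'hair']]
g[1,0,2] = 'shopping'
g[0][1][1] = 'context'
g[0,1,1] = 'context'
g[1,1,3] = 'orange'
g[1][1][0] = 'freedom'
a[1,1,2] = 'method'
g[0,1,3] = 'dinner'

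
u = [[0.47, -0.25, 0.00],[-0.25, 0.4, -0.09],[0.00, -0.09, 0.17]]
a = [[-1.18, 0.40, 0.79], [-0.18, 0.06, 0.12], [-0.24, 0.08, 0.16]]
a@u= [[-0.65, 0.38, 0.1],[-0.10, 0.06, 0.02],[-0.13, 0.08, 0.02]]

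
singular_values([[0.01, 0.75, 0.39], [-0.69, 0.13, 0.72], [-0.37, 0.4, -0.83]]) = [1.19, 0.93, 0.65]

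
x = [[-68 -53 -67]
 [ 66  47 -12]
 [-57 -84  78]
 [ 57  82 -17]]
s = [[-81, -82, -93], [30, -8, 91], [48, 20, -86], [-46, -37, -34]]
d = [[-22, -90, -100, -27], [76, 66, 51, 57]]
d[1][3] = 57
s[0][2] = -93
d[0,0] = -22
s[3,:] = [-46, -37, -34]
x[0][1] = -53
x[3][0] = 57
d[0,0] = -22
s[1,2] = 91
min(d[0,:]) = -100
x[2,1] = -84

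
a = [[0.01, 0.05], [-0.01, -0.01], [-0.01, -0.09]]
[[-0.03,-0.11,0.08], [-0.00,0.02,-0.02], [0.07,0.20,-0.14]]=a@ [[1.12,-0.27,0.09], [-0.9,-2.19,1.53]]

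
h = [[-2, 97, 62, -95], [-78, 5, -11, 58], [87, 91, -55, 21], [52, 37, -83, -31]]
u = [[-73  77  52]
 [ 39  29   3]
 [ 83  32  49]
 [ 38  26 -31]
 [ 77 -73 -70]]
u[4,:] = [77, -73, -70]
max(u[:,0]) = 83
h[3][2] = -83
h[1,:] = [-78, 5, -11, 58]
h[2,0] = 87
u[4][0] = 77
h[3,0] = 52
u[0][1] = 77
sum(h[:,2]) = -87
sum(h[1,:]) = -26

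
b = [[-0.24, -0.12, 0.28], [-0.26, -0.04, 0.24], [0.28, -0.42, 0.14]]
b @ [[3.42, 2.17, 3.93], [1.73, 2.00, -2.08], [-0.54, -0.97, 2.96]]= [[-1.18, -1.03, 0.14], [-1.09, -0.88, -0.23], [0.16, -0.37, 2.39]]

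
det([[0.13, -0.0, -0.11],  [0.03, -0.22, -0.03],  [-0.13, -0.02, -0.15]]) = 0.007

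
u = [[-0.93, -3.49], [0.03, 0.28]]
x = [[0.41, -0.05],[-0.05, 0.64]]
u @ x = [[-0.21, -2.19], [-0.0, 0.18]]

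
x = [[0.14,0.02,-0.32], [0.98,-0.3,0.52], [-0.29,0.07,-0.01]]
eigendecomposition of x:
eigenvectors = [[0.12, -0.64, 0.22], [-0.97, -0.66, 0.96], [0.2, 0.39, 0.15]]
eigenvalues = [-0.53, 0.35, 0.01]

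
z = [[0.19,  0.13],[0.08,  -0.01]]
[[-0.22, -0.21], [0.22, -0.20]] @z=[[-0.06, -0.03], [0.03, 0.03]]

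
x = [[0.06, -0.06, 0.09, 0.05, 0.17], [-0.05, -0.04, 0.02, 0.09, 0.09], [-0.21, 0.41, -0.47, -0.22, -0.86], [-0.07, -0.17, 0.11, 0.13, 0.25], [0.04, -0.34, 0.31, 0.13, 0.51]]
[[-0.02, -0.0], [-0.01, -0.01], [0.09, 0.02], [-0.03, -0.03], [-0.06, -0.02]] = x@[[-0.07,0.12], [0.14,0.02], [0.00,0.09], [-0.14,-0.02], [0.02,-0.09]]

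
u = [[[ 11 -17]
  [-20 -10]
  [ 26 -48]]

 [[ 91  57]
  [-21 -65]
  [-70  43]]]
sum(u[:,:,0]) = 17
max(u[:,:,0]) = 91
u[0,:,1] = [-17, -10, -48]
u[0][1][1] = -10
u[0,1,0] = -20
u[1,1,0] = -21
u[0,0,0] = 11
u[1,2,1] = 43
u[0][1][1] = -10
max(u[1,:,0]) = 91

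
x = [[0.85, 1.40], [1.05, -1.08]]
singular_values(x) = [1.77, 1.35]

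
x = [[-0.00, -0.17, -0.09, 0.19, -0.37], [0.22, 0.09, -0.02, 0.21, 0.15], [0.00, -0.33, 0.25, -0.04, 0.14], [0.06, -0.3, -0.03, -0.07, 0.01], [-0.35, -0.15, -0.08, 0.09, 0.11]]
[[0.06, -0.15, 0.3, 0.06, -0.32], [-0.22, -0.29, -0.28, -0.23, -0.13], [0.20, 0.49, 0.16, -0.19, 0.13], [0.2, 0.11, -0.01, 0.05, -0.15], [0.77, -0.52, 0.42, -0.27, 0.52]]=x@[[-1.37, 0.59, -1.19, 0.3, -1.34], [-0.92, -0.17, -0.37, 0.16, 0.18], [-0.71, 1.89, 0.52, -0.34, 0.33], [0.31, -1.28, 0.48, -1.04, 0.19], [0.59, -0.64, -0.53, -0.69, 0.79]]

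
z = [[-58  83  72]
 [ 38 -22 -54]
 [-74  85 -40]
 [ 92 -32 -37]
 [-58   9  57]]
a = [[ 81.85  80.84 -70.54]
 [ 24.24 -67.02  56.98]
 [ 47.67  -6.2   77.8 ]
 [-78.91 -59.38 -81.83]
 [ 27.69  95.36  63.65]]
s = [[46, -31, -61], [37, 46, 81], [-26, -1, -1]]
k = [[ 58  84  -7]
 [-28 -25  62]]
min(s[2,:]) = -26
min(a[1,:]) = -67.02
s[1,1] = 46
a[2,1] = -6.2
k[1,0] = -28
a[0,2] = -70.54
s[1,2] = 81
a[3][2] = -81.83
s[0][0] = 46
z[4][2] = 57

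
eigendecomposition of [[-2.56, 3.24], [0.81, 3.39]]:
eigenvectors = [[-0.99, -0.45],[0.13, -0.89]]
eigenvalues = [-2.97, 3.8]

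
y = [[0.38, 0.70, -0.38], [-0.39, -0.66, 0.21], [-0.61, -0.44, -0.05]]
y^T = [[0.38, -0.39, -0.61], [0.7, -0.66, -0.44], [-0.38, 0.21, -0.05]]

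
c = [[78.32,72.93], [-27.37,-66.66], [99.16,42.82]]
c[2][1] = 42.82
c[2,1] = 42.82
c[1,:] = [-27.37, -66.66]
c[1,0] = -27.37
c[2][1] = 42.82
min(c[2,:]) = 42.82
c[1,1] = -66.66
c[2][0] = 99.16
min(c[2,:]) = 42.82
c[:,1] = [72.93, -66.66, 42.82]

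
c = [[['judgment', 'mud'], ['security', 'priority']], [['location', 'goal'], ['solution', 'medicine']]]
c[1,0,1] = 'goal'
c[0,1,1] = 'priority'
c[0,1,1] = 'priority'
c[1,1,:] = ['solution', 'medicine']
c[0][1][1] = 'priority'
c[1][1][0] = 'solution'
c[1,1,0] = 'solution'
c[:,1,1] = ['priority', 'medicine']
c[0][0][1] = 'mud'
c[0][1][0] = 'security'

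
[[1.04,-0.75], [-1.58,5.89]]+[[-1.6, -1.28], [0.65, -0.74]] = [[-0.56, -2.03], [-0.93, 5.15]]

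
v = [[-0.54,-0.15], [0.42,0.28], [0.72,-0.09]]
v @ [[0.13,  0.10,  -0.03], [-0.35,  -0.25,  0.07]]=[[-0.02, -0.02, 0.01], [-0.04, -0.03, 0.01], [0.13, 0.09, -0.03]]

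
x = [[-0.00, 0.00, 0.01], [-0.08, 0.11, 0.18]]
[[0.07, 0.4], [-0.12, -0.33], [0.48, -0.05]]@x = [[-0.03, 0.04, 0.07], [0.03, -0.04, -0.06], [0.00, -0.01, -0.00]]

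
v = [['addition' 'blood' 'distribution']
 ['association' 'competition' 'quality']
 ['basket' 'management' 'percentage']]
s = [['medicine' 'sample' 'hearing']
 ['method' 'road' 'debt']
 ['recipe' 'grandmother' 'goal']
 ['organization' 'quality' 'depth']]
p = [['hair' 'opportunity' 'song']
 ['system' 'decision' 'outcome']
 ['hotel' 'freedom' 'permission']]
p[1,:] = ['system', 'decision', 'outcome']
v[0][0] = 'addition'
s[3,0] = 'organization'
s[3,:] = ['organization', 'quality', 'depth']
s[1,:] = ['method', 'road', 'debt']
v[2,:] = ['basket', 'management', 'percentage']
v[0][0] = 'addition'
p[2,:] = ['hotel', 'freedom', 'permission']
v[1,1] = 'competition'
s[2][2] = 'goal'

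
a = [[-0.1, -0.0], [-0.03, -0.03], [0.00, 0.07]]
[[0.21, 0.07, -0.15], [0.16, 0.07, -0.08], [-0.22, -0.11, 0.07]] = a @[[-2.12,-0.7,1.53], [-3.21,-1.50,1.01]]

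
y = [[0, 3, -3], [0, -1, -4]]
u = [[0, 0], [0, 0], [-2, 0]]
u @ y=[[0, 0, 0], [0, 0, 0], [0, -6, 6]]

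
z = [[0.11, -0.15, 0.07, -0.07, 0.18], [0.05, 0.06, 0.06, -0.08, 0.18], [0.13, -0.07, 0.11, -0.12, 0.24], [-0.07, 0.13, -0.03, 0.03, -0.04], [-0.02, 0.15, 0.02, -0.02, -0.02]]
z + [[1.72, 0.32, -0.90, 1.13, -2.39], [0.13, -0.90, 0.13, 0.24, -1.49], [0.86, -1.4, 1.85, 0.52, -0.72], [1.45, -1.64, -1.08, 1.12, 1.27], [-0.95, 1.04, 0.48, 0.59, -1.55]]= [[1.83, 0.17, -0.83, 1.06, -2.21], [0.18, -0.84, 0.19, 0.16, -1.31], [0.99, -1.47, 1.96, 0.4, -0.48], [1.38, -1.51, -1.11, 1.15, 1.23], [-0.97, 1.19, 0.5, 0.57, -1.57]]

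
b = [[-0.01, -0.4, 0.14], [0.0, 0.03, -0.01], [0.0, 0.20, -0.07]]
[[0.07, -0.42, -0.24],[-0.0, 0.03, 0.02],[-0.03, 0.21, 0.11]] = b@ [[-1.03, -0.71, 0.91], [0.17, 0.91, 1.16], [0.9, -0.42, 1.7]]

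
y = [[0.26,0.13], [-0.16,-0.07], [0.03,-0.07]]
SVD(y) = [[-0.86, -0.04], [0.51, -0.09], [0.01, 0.99]] @ diag([0.33904814307810766, 0.07646147183573587]) @ [[-0.9,-0.44],[0.44,-0.9]]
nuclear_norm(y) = 0.42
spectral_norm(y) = 0.34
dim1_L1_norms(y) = [0.39, 0.23, 0.1]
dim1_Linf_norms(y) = [0.26, 0.16, 0.07]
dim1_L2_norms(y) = [0.29, 0.17, 0.08]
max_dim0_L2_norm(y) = 0.31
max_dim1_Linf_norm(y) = 0.26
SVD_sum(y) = [[0.26,0.13], [-0.16,-0.08], [-0.0,-0.0]] + [[-0.0, 0.00],  [-0.0, 0.01],  [0.03, -0.07]]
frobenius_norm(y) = 0.35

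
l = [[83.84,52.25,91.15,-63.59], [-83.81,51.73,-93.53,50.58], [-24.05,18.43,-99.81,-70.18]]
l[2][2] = -99.81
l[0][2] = 91.15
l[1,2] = -93.53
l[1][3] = 50.58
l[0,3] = -63.59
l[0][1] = 52.25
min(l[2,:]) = -99.81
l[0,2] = 91.15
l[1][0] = -83.81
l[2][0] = -24.05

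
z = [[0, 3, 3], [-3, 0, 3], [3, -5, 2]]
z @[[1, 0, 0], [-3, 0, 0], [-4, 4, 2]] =[[-21, 12, 6], [-15, 12, 6], [10, 8, 4]]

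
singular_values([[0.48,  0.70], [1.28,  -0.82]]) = [1.52, 0.85]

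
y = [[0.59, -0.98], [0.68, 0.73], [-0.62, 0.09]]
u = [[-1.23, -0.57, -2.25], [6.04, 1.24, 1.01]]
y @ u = [[-6.64,-1.55,-2.32], [3.57,0.52,-0.79], [1.31,0.46,1.49]]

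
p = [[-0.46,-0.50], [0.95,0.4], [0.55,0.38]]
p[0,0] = -0.464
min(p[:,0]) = -0.464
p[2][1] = 0.378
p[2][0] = 0.554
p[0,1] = -0.504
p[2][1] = 0.378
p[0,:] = [-0.464, -0.504]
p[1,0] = 0.954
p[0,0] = -0.464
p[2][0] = 0.554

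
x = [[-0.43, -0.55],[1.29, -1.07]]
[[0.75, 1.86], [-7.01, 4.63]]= x @ [[-3.98, 0.48],[1.75, -3.75]]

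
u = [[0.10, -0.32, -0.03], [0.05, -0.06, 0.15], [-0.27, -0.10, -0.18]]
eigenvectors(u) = [[(-0.82+0j),(-0.07+0.43j),-0.07-0.43j], [0.17+0.00j,(0.3+0.4j),0.30-0.40j], [0.55+0.00j,-0.75+0.00j,(-0.75-0j)]]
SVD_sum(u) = [[-0.07, -0.05, -0.06], [0.06, 0.04, 0.06], [-0.21, -0.16, -0.20]] + [[0.15, -0.27, 0.05], [0.05, -0.09, 0.02], [-0.04, 0.06, -0.01]] + [[0.01,0.0,-0.02], [-0.06,-0.02,0.08], [-0.02,-0.01,0.03]]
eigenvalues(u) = [(0.19+0j), (-0.16+0.21j), (-0.16-0.21j)]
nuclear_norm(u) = 0.81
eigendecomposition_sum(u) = [[0.12+0.00j, (-0.13+0j), -0.06+0.00j], [(-0.02+0j), (0.03-0j), (0.01+0j)], [(-0.08+0j), 0.09-0.00j, 0.04+0.00j]] + [[(-0.01+0.05j), -0.10+0.04j, 0.02+0.07j], [(0.04+0.05j), -0.04+0.11j, (0.07+0.04j)], [(-0.09-0j), (-0.09-0.15j), (-0.11+0.04j)]] + [[(-0.01-0.05j), (-0.1-0.04j), 0.02-0.07j], [(0.04-0.05j), -0.04-0.11j, (0.07-0.04j)], [(-0.09+0j), -0.09+0.15j, -0.11-0.04j]]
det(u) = 0.01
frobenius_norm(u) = 0.51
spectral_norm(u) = 0.36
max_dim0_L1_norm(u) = 0.48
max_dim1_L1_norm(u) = 0.55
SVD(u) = [[0.29, 0.93, -0.21], [-0.26, 0.29, 0.92], [0.92, -0.22, 0.33]] @ diag([0.35830094260584705, 0.34213529616848987, 0.10846139240974725]) @ [[-0.65,-0.48,-0.6], [0.49,-0.86,0.16], [-0.59,-0.19,0.79]]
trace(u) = -0.14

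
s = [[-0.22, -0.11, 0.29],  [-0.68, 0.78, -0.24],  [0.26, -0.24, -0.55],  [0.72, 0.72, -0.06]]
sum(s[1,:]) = -0.14300000000000002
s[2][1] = -0.239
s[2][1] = -0.239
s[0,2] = 0.288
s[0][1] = -0.106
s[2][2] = -0.55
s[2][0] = 0.257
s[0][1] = -0.106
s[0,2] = 0.288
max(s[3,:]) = 0.725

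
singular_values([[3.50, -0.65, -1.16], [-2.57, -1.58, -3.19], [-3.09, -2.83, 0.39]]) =[5.86, 3.48, 2.14]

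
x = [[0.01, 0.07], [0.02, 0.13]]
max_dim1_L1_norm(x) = 0.15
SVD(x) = [[-0.47, -0.88], [-0.88, 0.47]] @ diag([0.14933034373659254, 0.0006696562634074741]) @ [[-0.15, -0.99], [0.99, -0.15]]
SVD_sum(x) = [[0.01, 0.07], [0.02, 0.13]] + [[-0.0, 0.00],[0.00, -0.00]]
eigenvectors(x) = [[-0.99, -0.47], [0.15, -0.88]]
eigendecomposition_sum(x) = [[-0.0, 0.0], [0.0, -0.00]] + [[0.01, 0.07], [0.02, 0.13]]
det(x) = -0.00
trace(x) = 0.14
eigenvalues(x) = [-0.0, 0.14]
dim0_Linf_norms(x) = [0.02, 0.13]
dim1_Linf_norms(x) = [0.07, 0.13]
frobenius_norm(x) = 0.15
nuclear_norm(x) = 0.15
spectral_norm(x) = 0.15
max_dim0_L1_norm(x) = 0.2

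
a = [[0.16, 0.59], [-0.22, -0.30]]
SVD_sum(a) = [[0.21, 0.57], [-0.13, -0.34]] + [[-0.05, 0.02],[-0.09, 0.04]]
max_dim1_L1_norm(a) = 0.75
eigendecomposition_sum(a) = [[0.08+0.17j, (0.3+0.07j)],  [-0.11-0.03j, -0.15+0.11j]] + [[0.08-0.17j, (0.3-0.07j)], [(-0.11+0.03j), -0.15-0.11j]]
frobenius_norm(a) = 0.72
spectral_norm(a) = 0.71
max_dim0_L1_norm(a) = 0.89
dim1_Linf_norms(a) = [0.59, 0.3]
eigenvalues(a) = [(-0.07+0.28j), (-0.07-0.28j)]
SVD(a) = [[0.86, -0.51],[-0.51, -0.86]] @ diag([0.7061743090141502, 0.11583542328833275]) @ [[0.35,0.94],[0.94,-0.35]]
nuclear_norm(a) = 0.82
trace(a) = -0.14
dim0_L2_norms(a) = [0.27, 0.66]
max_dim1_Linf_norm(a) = 0.59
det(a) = 0.08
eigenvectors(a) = [[(0.85+0j),0.85-0.00j], [-0.33+0.40j,-0.33-0.40j]]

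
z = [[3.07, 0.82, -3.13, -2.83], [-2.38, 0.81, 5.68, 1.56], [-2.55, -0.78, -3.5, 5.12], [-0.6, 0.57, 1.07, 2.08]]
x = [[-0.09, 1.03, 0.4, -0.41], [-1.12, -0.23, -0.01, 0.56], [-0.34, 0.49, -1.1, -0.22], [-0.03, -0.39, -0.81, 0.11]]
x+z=[[2.98,  1.85,  -2.73,  -3.24],[-3.50,  0.58,  5.67,  2.12],[-2.89,  -0.29,  -4.60,  4.9],[-0.63,  0.18,  0.26,  2.19]]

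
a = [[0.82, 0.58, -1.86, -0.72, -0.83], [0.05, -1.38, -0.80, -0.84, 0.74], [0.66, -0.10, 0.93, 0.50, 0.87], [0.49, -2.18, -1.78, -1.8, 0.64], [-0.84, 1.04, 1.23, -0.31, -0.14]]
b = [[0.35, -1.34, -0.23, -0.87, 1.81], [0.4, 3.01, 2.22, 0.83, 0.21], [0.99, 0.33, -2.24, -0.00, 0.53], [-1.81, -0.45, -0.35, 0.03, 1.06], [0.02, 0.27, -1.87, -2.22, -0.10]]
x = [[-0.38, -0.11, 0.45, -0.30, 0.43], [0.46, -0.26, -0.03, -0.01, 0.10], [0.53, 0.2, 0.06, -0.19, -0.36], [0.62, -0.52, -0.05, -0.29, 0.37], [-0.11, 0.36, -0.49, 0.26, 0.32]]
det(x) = -0.03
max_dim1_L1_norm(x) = 1.85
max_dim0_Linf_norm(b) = 3.01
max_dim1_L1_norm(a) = 6.89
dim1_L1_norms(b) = [4.6, 6.67, 4.09, 3.7, 4.48]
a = x @ b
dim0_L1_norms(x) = [2.1, 1.45, 1.08, 1.05, 1.58]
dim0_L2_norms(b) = [2.13, 3.35, 3.69, 2.52, 2.18]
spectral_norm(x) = 1.13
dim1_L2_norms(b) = [2.45, 3.86, 2.53, 2.17, 2.92]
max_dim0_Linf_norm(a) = 2.18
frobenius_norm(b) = 6.36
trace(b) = 1.05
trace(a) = -1.57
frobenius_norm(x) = 1.69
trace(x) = -0.55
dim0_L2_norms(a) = [1.43, 2.84, 3.11, 2.19, 1.56]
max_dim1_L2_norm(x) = 0.94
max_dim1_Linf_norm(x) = 0.62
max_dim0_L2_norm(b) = 3.69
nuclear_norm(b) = 13.09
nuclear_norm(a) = 9.14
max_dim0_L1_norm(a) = 6.6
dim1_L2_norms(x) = [0.8, 0.54, 0.7, 0.94, 0.74]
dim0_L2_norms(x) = [1.02, 0.72, 0.67, 0.53, 0.75]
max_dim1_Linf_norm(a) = 2.18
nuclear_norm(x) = 3.27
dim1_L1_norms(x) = [1.67, 0.86, 1.34, 1.85, 1.54]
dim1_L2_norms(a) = [2.38, 1.95, 1.52, 3.44, 1.85]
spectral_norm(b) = 4.68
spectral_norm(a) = 4.30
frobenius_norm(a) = 5.20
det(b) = -83.33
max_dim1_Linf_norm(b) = 3.01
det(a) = 2.43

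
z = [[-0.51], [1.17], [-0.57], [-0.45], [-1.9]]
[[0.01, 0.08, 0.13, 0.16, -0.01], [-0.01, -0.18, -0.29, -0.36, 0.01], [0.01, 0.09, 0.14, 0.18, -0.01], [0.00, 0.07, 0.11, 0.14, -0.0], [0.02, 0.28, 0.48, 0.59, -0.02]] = z@ [[-0.01, -0.15, -0.25, -0.31, 0.01]]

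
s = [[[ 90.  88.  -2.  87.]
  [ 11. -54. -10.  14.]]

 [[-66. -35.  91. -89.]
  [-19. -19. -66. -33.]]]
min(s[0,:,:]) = -54.0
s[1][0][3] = -89.0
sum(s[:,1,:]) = -176.0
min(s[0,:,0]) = 11.0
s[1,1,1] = -19.0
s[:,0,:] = [[90.0, 88.0, -2.0, 87.0], [-66.0, -35.0, 91.0, -89.0]]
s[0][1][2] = -10.0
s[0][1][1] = -54.0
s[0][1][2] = -10.0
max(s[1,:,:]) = 91.0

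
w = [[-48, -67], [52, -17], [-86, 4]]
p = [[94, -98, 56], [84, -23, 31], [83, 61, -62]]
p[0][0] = 94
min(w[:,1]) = -67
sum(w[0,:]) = -115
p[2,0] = 83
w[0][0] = -48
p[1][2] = 31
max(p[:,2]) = 56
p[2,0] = 83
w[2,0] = -86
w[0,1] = -67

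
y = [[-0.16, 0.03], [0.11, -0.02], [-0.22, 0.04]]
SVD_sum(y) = [[-0.16, 0.03], [0.11, -0.02], [-0.22, 0.04]] + [[0.0,0.00],[0.00,0.00],[-0.0,-0.00]]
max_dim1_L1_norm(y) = 0.26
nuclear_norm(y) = 0.30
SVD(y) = [[-0.55,-0.84], [0.37,-0.24], [-0.75,0.49]] @ diag([0.2983277362209235, 0.0007495340546692783]) @ [[0.98, -0.18], [-0.18, -0.98]]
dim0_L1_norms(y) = [0.49, 0.09]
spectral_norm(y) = 0.30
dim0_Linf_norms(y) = [0.22, 0.04]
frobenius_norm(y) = 0.30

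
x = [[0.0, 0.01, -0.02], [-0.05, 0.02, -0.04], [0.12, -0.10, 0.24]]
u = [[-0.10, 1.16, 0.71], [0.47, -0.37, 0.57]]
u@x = [[0.03, -0.05, 0.13], [0.09, -0.06, 0.14]]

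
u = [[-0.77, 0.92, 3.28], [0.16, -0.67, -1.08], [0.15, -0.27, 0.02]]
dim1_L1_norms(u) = [4.97, 1.91, 0.44]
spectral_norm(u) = 3.70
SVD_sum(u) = [[-0.74,1.03,3.25],[0.26,-0.37,-1.15],[0.02,-0.03,-0.09]] + [[-0.00, -0.11, 0.04], [-0.0, -0.3, 0.09], [-0.00, -0.25, 0.08]] + [[-0.03, -0.0, -0.01], [-0.10, -0.01, -0.02], [0.13, 0.01, 0.03]]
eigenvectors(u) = [[0.93, -0.88, 0.87],[-0.33, -0.47, -0.26],[-0.14, 0.02, 0.41]]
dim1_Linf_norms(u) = [3.28, 1.08, 0.27]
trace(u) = -1.42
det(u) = 0.27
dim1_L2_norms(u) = [3.49, 1.28, 0.31]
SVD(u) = [[-0.94, -0.28, -0.19], [0.33, -0.74, -0.59], [0.03, -0.62, 0.79]] @ diag([3.704691964125448, 0.424223678712304, 0.172312858963372]) @ [[0.21, -0.30, -0.93], [0.01, 0.95, -0.30], [0.98, 0.06, 0.20]]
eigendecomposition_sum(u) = [[-0.72, 1.43, 2.42],[0.25, -0.5, -0.85],[0.11, -0.22, -0.37]] + [[-0.13, -0.38, 0.03], [-0.07, -0.2, 0.02], [0.0, 0.01, -0.00]] + [[0.08, -0.13, 0.82], [-0.02, 0.04, -0.25], [0.04, -0.06, 0.39]]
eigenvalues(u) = [-1.59, -0.34, 0.51]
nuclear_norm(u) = 4.30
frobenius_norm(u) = 3.73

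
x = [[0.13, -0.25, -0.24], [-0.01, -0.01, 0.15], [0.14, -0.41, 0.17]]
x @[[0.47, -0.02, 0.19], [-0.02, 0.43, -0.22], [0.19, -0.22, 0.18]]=[[0.02, -0.06, 0.04], [0.02, -0.04, 0.03], [0.11, -0.22, 0.15]]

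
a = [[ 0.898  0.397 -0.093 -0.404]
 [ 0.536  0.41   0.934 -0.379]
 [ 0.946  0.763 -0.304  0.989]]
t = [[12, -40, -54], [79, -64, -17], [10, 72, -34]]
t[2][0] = 10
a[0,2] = -0.093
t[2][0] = 10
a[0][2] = -0.093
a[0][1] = 0.397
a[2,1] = 0.763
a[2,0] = 0.946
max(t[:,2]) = -17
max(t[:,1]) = 72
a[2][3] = 0.989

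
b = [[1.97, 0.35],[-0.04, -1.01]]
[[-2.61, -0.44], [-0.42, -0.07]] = b @ [[-1.41, -0.24], [0.47, 0.08]]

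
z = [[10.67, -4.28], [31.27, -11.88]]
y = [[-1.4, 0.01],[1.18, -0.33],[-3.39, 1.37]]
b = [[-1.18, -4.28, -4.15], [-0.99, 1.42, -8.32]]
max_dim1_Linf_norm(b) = 8.32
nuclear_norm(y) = 4.56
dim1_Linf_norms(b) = [4.28, 8.32]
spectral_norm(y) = 4.07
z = b @ y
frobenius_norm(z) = 35.37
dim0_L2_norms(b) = [1.54, 4.51, 9.3]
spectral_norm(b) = 9.44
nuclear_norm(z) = 35.57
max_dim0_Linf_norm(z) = 31.27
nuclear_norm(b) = 13.92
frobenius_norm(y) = 4.10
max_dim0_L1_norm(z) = 41.94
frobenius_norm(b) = 10.45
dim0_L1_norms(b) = [2.17, 5.7, 12.47]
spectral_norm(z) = 35.37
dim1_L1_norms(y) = [1.41, 1.51, 4.76]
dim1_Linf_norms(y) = [1.4, 1.18, 3.39]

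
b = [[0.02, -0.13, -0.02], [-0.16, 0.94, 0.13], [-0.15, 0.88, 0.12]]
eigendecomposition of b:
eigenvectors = [[-0.1,  0.92,  -0.85], [0.73,  0.10,  -0.21], [0.68,  0.39,  0.48]]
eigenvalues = [1.08, -0.0, -0.0]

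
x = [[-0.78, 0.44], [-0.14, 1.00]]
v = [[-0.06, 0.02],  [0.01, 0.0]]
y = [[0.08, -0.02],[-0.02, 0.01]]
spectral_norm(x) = 1.21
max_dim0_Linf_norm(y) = 0.08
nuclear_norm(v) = 0.07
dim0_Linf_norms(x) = [0.78, 1.0]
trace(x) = 0.22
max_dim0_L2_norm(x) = 1.09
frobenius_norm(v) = 0.06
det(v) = -0.00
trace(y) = 0.09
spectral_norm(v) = 0.06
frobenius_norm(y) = 0.09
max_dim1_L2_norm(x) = 1.01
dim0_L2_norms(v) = [0.06, 0.02]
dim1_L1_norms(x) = [1.22, 1.14]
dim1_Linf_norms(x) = [0.78, 1.0]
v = y @ x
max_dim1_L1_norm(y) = 0.1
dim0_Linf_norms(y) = [0.08, 0.02]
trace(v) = -0.06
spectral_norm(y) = 0.09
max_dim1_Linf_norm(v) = 0.06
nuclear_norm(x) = 1.81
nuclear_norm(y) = 0.09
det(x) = -0.72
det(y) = 0.00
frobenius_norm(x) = 1.35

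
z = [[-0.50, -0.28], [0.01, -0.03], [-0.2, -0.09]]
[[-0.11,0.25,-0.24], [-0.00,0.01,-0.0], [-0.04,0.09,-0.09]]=z @[[0.15,-0.29,0.33], [0.12,-0.36,0.27]]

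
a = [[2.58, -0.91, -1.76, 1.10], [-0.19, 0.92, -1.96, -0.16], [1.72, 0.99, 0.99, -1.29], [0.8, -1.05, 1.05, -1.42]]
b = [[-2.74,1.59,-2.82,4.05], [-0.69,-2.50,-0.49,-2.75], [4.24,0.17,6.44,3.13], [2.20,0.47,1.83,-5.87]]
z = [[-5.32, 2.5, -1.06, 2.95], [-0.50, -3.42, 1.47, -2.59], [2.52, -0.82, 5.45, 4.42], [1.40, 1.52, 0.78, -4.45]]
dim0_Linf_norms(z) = [5.32, 3.42, 5.45, 4.45]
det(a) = -25.67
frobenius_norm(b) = 12.69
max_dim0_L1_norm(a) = 5.76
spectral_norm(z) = 7.84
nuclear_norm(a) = 9.87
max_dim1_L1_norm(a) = 6.35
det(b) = -74.08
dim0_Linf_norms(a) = [2.58, 1.05, 1.96, 1.42]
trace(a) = 3.07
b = z + a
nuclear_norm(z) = 22.44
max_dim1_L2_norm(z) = 7.5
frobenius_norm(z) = 12.09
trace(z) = -7.74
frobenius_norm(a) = 5.29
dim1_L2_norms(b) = [5.86, 3.81, 8.32, 6.55]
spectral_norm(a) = 3.54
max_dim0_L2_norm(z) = 7.4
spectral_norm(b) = 9.24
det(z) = -688.68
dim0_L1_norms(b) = [9.87, 4.73, 11.58, 15.8]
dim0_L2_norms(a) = [3.21, 1.94, 3.0, 2.22]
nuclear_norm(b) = 20.56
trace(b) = -4.67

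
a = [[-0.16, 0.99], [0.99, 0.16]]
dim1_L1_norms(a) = [1.15, 1.15]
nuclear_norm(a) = 2.01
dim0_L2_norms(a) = [1.0, 1.0]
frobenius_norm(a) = 1.42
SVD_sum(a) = [[-0.16, 0.00],[0.99, 0.00]] + [[0.0, 0.99], [0.00, 0.16]]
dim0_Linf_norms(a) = [0.99, 0.99]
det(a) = -1.01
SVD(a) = [[-0.16, 0.99], [0.99, 0.16]] @ diag([1.002845950283492, 1.0028459502834917]) @ [[1.0, 0.00], [0.00, 1.0]]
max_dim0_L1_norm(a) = 1.15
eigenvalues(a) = [-1.0, 1.0]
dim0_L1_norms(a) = [1.15, 1.15]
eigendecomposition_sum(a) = [[-0.58, 0.5], [0.49, -0.42]] + [[0.42, 0.50],[0.50, 0.58]]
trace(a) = 0.00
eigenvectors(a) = [[-0.76, -0.65],[0.65, -0.76]]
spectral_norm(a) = 1.00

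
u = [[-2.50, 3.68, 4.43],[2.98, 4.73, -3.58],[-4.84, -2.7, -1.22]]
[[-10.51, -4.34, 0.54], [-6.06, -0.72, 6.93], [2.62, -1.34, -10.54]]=u @ [[0.65, 0.65, 1.65],[-1.97, -0.63, 0.75],[-0.37, -0.09, 0.43]]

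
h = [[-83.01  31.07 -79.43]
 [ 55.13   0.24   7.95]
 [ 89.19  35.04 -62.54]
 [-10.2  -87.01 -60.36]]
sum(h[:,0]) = 51.11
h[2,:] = [89.19, 35.04, -62.54]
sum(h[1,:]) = 63.32000000000001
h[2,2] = -62.54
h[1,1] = 0.24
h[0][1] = 31.07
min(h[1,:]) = 0.24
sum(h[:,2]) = -194.38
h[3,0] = -10.2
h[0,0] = -83.01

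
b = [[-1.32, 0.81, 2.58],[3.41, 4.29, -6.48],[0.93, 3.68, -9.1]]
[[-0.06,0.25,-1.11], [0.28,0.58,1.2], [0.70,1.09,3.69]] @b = [[-0.10,-3.06,8.33], [2.72,7.13,-13.96], [6.22,18.82,-38.84]]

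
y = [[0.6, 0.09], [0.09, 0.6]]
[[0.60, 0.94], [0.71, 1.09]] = y @ [[0.85, 1.32], [1.05, 1.62]]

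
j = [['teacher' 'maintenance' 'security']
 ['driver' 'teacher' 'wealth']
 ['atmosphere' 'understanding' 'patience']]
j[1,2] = 'wealth'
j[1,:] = ['driver', 'teacher', 'wealth']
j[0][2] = 'security'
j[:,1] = ['maintenance', 'teacher', 'understanding']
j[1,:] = ['driver', 'teacher', 'wealth']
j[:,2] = ['security', 'wealth', 'patience']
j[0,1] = 'maintenance'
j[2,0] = 'atmosphere'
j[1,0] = 'driver'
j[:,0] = ['teacher', 'driver', 'atmosphere']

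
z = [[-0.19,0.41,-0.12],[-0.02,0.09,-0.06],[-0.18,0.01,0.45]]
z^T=[[-0.19, -0.02, -0.18], [0.41, 0.09, 0.01], [-0.12, -0.06, 0.45]]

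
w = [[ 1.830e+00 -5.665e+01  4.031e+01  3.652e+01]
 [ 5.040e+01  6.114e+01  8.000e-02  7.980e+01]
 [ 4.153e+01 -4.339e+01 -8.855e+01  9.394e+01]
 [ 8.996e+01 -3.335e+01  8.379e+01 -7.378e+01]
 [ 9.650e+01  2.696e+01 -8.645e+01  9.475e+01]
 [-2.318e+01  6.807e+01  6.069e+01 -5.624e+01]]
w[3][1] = -33.35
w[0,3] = 36.52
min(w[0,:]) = -56.65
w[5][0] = -23.18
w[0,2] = 40.31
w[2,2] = -88.55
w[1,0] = 50.4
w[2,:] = [41.53, -43.39, -88.55, 93.94]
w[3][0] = 89.96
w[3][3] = -73.78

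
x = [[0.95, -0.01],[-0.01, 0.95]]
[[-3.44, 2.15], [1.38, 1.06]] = x @[[-3.61,  2.28], [1.41,  1.14]]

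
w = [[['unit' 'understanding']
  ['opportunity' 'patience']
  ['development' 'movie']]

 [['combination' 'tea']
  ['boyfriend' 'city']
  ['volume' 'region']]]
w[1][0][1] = 'tea'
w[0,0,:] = ['unit', 'understanding']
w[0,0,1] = 'understanding'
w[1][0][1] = 'tea'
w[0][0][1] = 'understanding'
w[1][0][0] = 'combination'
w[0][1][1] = 'patience'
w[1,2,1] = 'region'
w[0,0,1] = 'understanding'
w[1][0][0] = 'combination'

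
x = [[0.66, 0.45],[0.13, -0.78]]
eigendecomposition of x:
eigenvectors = [[1.0,  -0.29], [0.09,  0.96]]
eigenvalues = [0.7, -0.82]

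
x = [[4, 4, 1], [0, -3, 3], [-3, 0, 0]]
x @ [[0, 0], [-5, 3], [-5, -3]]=[[-25, 9], [0, -18], [0, 0]]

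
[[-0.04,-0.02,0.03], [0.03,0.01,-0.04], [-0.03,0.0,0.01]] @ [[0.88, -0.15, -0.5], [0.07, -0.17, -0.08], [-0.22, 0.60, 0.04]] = [[-0.04, 0.03, 0.02], [0.04, -0.03, -0.02], [-0.03, 0.01, 0.02]]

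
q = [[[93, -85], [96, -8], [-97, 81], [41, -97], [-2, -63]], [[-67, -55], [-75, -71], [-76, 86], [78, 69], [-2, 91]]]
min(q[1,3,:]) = 69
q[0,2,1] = 81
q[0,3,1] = -97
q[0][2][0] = -97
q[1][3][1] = 69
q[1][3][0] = 78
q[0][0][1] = -85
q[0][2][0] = -97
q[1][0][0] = -67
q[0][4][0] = -2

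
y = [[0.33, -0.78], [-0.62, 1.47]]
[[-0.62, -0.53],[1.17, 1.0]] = y @ [[-2.45, 1.73], [-0.24, 1.41]]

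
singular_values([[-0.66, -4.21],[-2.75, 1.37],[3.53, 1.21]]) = [4.9, 4.18]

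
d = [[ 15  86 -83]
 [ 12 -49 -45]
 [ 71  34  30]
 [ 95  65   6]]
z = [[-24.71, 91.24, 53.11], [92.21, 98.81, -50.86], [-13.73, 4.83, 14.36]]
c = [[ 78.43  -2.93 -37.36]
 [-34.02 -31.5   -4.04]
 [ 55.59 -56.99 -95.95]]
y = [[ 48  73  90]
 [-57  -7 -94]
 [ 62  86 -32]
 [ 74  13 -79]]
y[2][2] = -32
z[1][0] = 92.21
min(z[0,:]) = -24.71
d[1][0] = 12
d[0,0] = 15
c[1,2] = -4.04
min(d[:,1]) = -49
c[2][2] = -95.95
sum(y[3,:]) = 8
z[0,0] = -24.71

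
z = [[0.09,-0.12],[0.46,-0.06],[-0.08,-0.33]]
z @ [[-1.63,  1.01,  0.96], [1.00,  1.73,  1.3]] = [[-0.27, -0.12, -0.07], [-0.81, 0.36, 0.36], [-0.2, -0.65, -0.51]]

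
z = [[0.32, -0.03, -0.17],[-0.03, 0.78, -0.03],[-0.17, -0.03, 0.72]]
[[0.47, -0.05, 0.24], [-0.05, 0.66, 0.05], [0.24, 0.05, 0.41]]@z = [[0.11, -0.06, 0.09], [-0.04, 0.51, 0.02], [0.01, 0.02, 0.25]]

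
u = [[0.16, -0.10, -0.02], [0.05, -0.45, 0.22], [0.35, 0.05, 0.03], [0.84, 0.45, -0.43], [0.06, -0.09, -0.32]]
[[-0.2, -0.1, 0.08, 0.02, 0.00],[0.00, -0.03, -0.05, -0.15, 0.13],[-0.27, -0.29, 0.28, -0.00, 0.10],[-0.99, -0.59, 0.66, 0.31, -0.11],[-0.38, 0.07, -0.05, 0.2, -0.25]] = u @ [[-0.89, -0.77, 0.74, 0.04, 0.2], [0.35, -0.16, 0.29, 0.03, 0.13], [0.92, -0.31, 0.22, -0.62, 0.79]]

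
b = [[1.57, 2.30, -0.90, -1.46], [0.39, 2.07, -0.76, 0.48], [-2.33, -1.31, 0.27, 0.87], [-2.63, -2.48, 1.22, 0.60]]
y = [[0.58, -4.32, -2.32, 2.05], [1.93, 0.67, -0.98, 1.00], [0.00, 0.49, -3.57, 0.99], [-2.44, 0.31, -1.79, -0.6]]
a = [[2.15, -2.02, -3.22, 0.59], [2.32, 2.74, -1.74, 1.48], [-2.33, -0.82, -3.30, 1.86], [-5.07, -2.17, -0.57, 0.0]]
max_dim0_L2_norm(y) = 4.72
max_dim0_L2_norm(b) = 4.18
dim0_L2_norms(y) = [3.16, 4.41, 4.72, 2.56]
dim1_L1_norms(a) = [7.98, 8.28, 8.31, 7.81]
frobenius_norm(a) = 9.42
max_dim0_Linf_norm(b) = 2.63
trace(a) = 1.59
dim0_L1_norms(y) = [4.95, 5.79, 8.66, 4.64]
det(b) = 3.12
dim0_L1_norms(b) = [6.92, 8.16, 3.15, 3.41]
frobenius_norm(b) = 6.23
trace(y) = -2.92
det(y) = -0.26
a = y + b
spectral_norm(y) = 5.76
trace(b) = 4.51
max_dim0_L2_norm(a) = 6.41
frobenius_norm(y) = 7.64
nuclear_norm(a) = 15.83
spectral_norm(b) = 5.90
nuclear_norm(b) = 8.91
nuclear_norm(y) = 12.81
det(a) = 26.06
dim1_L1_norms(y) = [9.27, 4.58, 5.05, 5.14]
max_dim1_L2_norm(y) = 5.35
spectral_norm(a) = 6.96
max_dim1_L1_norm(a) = 8.31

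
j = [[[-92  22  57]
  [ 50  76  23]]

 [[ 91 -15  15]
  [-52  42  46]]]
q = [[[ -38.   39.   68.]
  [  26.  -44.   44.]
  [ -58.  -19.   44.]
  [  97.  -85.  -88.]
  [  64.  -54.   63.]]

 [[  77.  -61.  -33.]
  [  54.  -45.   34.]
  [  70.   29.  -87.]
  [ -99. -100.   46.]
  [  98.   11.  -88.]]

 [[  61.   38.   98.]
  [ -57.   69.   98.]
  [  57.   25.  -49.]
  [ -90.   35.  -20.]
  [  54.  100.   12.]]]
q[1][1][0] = 54.0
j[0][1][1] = 76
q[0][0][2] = 68.0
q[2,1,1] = 69.0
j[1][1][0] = -52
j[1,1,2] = 46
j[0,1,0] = 50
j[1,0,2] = 15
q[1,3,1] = -100.0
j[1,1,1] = 42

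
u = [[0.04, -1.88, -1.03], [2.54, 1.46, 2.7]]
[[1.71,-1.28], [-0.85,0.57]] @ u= [[-3.18, -5.08, -5.22], [1.41, 2.43, 2.41]]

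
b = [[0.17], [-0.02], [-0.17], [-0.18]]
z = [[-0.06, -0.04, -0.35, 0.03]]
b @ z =[[-0.01, -0.01, -0.06, 0.01],[0.0, 0.0, 0.01, -0.00],[0.01, 0.01, 0.06, -0.01],[0.01, 0.01, 0.06, -0.01]]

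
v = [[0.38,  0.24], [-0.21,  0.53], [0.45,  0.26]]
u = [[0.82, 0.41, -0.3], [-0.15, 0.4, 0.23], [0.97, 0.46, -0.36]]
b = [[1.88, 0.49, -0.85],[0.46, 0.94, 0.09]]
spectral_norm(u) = 1.49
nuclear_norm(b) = 3.05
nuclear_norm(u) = 1.97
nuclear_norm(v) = 1.25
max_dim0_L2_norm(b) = 1.94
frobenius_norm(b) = 2.37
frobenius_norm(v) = 0.89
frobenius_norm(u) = 1.56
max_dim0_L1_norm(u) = 1.94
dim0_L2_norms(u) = [1.28, 0.73, 0.52]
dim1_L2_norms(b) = [2.12, 1.05]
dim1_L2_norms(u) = [0.96, 0.49, 1.13]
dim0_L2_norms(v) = [0.63, 0.64]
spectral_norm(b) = 2.22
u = v @ b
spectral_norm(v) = 0.70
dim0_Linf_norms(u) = [0.97, 0.46, 0.36]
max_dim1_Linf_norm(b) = 1.88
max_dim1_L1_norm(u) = 1.79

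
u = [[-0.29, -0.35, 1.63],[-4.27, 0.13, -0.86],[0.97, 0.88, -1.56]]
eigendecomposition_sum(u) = [[-1.06+0.00j,(-0.42+0j),1.02-0.00j], [-1.08+0.00j,-0.43+0.00j,1.04-0.00j], [(1.47-0j),(0.58-0j),(-1.42+0j)]] + [[(0.39+0.19j), 0.03-0.12j, (0.3+0.05j)],  [(-1.6+0.7j), 0.28+0.41j, -0.95+0.81j],  [(-0.25+0.49j), (0.15+0.04j), -0.07+0.39j]] + [[0.39-0.19j, 0.03+0.12j, 0.30-0.05j],[(-1.6-0.7j), 0.28-0.41j, -0.95-0.81j],[-0.25-0.49j, (0.15-0.04j), -0.07-0.39j]]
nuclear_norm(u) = 7.29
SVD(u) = [[-0.02, 0.66, 0.75], [-0.98, -0.15, 0.10], [0.18, -0.74, 0.65]] @ diag([4.412208138505848, 2.5326715275814435, 0.3461130969510226]) @ [[0.99, 0.01, 0.12], [-0.11, -0.35, 0.93], [-0.05, 0.93, 0.35]]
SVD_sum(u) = [[-0.09, -0.0, -0.01], [-4.31, -0.03, -0.53], [0.77, 0.01, 0.09]] + [[-0.19,-0.59,1.55], [0.04,0.13,-0.34], [0.21,0.66,-1.73]] + [[-0.01, 0.24, 0.09],[-0.00, 0.03, 0.01],[-0.01, 0.21, 0.08]]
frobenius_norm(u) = 5.10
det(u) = -3.87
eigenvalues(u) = [(-2.9+0j), (0.59+0.99j), (0.59-0.99j)]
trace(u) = -1.72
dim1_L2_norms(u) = [1.69, 4.36, 2.04]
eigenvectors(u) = [[(0.5+0j), 0.15+0.18j, (0.15-0.18j)], [(0.51+0j), -0.93+0.00j, -0.93-0.00j], [(-0.7+0j), (-0.23+0.19j), (-0.23-0.19j)]]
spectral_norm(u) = 4.41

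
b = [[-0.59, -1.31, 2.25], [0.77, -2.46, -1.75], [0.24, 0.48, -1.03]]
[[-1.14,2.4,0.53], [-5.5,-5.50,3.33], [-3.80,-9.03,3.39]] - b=[[-0.55, 3.71, -1.72], [-6.27, -3.04, 5.08], [-4.04, -9.51, 4.42]]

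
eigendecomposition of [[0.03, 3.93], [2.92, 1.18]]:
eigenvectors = [[-0.81, -0.70],  [0.59, -0.71]]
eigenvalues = [-2.83, 4.04]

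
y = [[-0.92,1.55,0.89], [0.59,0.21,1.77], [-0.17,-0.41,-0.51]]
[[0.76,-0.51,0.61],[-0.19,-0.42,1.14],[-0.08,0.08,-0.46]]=y @ [[-0.25, 0.37, 0.42], [0.38, 0.10, 0.38], [-0.07, -0.37, 0.46]]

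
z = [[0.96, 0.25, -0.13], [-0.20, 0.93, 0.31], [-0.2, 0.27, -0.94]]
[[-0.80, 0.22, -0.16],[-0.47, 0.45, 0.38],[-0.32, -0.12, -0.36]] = z @ [[-0.61, 0.14, -0.16], [-0.72, 0.44, 0.21], [0.26, 0.22, 0.48]]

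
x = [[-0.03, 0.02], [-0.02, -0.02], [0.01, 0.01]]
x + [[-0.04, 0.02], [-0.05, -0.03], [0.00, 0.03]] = [[-0.07, 0.04], [-0.07, -0.05], [0.01, 0.04]]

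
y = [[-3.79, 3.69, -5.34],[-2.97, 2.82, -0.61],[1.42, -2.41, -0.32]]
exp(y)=[[-1.12, 1.67, 2.35], [0.02, -0.15, 2.00], [0.32, -0.33, -1.07]]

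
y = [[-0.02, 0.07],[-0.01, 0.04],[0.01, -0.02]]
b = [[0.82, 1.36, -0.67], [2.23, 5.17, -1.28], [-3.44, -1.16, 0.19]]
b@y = [[-0.04, 0.13], [-0.11, 0.39], [0.08, -0.29]]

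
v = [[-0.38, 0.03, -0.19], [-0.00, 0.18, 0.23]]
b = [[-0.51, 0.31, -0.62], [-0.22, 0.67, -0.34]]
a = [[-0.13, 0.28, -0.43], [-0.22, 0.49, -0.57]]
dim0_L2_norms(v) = [0.38, 0.18, 0.3]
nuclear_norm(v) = 0.71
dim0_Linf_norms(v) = [0.38, 0.18, 0.23]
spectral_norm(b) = 1.10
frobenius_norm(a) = 0.95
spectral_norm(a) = 0.94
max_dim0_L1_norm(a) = 1.0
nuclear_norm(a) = 1.00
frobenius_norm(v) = 0.52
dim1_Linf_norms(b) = [0.62, 0.67]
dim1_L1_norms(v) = [0.6, 0.41]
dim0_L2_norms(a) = [0.26, 0.56, 0.71]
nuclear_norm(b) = 1.48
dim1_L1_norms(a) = [0.84, 1.28]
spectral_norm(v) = 0.44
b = a + v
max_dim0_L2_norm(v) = 0.38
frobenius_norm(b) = 1.16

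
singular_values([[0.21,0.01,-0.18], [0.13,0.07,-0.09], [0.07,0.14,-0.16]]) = [0.37, 0.13, 0.04]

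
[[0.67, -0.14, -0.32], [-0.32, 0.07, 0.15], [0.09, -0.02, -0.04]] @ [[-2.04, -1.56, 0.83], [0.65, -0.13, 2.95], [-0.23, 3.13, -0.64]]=[[-1.38, -2.03, 0.35],  [0.66, 0.96, -0.16],  [-0.19, -0.26, 0.04]]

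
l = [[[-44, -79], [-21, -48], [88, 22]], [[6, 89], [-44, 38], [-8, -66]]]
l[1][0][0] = 6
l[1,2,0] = -8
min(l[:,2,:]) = -66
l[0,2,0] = 88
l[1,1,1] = 38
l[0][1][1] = -48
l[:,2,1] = [22, -66]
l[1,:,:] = [[6, 89], [-44, 38], [-8, -66]]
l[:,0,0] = [-44, 6]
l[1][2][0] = -8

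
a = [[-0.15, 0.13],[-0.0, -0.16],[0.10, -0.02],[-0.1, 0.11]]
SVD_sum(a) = [[-0.12, 0.15], [0.08, -0.1], [0.05, -0.06], [-0.09, 0.11]] + [[-0.03,-0.02], [-0.08,-0.06], [0.05,0.04], [-0.01,-0.0]]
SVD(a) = [[-0.68, -0.26], [0.43, -0.81], [0.28, 0.51], [-0.52, -0.06]] @ diag([0.28608653540001544, 0.12511792142940872]) @ [[0.64, -0.77], [0.77, 0.64]]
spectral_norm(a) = 0.29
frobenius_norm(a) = 0.31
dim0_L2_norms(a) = [0.21, 0.23]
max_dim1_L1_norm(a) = 0.28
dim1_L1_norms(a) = [0.28, 0.16, 0.12, 0.21]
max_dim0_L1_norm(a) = 0.42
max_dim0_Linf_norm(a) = 0.16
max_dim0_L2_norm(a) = 0.23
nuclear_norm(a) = 0.41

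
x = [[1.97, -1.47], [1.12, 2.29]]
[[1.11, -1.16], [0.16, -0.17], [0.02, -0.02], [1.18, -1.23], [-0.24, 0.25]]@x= [[0.89,-4.29], [0.12,-0.62], [0.02,-0.08], [0.95,-4.55], [-0.19,0.93]]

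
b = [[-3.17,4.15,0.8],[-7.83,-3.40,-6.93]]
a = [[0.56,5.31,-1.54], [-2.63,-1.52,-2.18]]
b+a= [[-2.61, 9.46, -0.74], [-10.46, -4.92, -9.11]]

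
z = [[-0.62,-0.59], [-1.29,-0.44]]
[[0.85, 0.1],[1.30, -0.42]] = z @ [[-0.80, 0.60], [-0.6, -0.8]]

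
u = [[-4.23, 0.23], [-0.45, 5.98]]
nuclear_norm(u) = 10.21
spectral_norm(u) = 6.04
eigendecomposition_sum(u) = [[-4.22, 0.1],[-0.19, 0.00]] + [[-0.01, 0.13], [-0.26, 5.98]]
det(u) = -25.19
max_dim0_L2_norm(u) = 5.98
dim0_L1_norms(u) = [4.68, 6.21]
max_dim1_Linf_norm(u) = 5.98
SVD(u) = [[0.17, 0.98], [0.98, -0.17]] @ diag([6.04492082719663, 4.167449123015712]) @ [[-0.19, 0.98], [-0.98, -0.19]]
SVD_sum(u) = [[-0.20,  1.03], [-1.16,  5.84]] + [[-4.03,-0.8], [0.71,0.14]]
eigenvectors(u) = [[-1.0, -0.02],[-0.04, -1.00]]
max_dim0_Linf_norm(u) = 5.98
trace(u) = 1.75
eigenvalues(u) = [-4.22, 5.97]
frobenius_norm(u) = 7.34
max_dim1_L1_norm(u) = 6.43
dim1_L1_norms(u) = [4.46, 6.43]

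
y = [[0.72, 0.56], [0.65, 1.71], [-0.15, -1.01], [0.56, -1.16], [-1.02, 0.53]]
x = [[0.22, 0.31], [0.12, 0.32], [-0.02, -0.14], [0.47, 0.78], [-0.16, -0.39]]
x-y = [[-0.5, -0.25], [-0.53, -1.39], [0.13, 0.87], [-0.09, 1.94], [0.86, -0.92]]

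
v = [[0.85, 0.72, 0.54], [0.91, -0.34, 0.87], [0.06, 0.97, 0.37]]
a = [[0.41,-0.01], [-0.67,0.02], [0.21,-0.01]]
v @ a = [[-0.02, 0.0], [0.78, -0.02], [-0.55, 0.02]]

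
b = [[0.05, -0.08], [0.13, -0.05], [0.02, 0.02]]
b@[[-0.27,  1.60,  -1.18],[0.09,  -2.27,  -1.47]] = [[-0.02,0.26,0.06], [-0.04,0.32,-0.08], [-0.0,-0.01,-0.05]]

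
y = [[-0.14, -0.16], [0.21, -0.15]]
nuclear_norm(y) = 0.47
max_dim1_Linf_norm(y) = 0.21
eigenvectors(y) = [[(0.02+0.66j),0.02-0.66j], [0.75+0.00j,0.75-0.00j]]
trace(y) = -0.29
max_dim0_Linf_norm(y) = 0.21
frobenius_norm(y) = 0.33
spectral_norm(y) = 0.26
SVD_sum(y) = [[-0.05, 0.03], [0.23, -0.11]] + [[-0.09, -0.19],[-0.02, -0.04]]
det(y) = 0.05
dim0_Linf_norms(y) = [0.21, 0.16]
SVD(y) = [[-0.23, 0.97], [0.97, 0.23]] @ diag([0.2605482830388271, 0.20955808790289926]) @ [[0.91, -0.42],[-0.42, -0.91]]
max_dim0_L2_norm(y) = 0.25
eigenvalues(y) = [(-0.15+0.18j), (-0.15-0.18j)]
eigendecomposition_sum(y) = [[(-0.07+0.09j), (-0.08-0.06j)],  [0.10+0.08j, -0.08+0.09j]] + [[(-0.07-0.09j), (-0.08+0.06j)], [0.10-0.08j, (-0.08-0.09j)]]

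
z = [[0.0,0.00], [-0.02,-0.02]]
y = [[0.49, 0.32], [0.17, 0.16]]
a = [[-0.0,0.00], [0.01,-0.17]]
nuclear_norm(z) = 0.03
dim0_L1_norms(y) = [0.66, 0.48]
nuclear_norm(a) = 0.17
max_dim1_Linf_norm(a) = 0.17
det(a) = 0.00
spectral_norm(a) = 0.17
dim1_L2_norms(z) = [0.0, 0.03]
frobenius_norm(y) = 0.63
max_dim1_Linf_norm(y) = 0.49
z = a @ y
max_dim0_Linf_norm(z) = 0.02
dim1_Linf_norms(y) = [0.49, 0.17]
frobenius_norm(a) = 0.17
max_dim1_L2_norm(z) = 0.03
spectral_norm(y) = 0.63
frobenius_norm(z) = 0.03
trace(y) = 0.65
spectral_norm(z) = 0.03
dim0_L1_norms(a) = [0.01, 0.17]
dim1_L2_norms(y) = [0.59, 0.23]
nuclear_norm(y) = 0.67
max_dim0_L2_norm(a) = 0.17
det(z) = 0.00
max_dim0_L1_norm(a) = 0.17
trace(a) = -0.17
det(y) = 0.02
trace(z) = -0.02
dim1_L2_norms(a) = [0.0, 0.17]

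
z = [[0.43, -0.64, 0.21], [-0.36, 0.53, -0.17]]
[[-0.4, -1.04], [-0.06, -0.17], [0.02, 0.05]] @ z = [[0.20,-0.30,0.09],  [0.04,-0.05,0.02],  [-0.01,0.01,-0.0]]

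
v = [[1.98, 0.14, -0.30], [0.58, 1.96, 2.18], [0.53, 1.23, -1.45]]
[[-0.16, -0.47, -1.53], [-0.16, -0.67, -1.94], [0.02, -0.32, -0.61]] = v@ [[-0.09, -0.23, -0.78], [-0.0, -0.22, -0.47], [-0.05, -0.05, -0.26]]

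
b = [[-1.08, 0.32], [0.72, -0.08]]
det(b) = -0.14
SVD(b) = [[-0.84, 0.54], [0.54, 0.84]] @ diag([1.3349020178819762, 0.10787308586773865]) @ [[0.97, -0.23], [0.23, 0.97]]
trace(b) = -1.16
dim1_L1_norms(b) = [1.4, 0.8]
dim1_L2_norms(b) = [1.13, 0.72]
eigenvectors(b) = [[-0.86, -0.26], [0.52, -0.97]]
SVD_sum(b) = [[-1.09, 0.26],[0.7, -0.17]] + [[0.01, 0.06],  [0.02, 0.09]]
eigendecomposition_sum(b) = [[-1.1, 0.29], [0.66, -0.18]] + [[0.02, 0.03], [0.06, 0.10]]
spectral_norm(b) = 1.33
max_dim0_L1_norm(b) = 1.8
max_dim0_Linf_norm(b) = 1.08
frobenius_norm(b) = 1.34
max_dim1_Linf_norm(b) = 1.08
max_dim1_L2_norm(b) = 1.13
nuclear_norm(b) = 1.44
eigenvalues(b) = [-1.27, 0.11]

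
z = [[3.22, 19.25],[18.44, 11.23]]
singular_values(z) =[26.5, 12.03]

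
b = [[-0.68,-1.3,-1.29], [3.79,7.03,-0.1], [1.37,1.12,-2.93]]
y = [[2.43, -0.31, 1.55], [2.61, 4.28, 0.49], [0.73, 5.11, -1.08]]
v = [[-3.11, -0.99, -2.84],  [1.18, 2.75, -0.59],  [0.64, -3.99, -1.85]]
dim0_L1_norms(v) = [4.93, 7.73, 5.28]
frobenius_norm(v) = 6.91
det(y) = -2.47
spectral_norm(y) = 7.08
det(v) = 39.73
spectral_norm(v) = 5.57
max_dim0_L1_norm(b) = 9.45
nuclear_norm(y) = 10.57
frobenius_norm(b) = 8.91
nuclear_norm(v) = 11.14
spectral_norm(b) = 8.30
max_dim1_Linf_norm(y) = 5.11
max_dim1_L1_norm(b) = 10.92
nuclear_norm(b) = 11.77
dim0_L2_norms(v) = [3.39, 4.95, 3.44]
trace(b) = 3.42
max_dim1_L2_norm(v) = 4.44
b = v + y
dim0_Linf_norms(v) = [3.11, 3.99, 2.84]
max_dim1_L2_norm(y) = 5.27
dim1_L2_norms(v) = [4.33, 3.05, 4.44]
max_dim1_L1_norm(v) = 6.94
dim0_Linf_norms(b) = [3.79, 7.03, 2.93]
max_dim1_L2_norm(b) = 7.99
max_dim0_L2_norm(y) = 6.67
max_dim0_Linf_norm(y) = 5.11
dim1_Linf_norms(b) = [1.3, 7.03, 2.93]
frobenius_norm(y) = 7.85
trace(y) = 5.63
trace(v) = -2.21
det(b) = 6.62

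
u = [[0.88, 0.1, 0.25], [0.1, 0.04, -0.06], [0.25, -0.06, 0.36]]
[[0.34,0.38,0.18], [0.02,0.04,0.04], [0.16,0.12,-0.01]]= u @[[0.38, 0.37, 0.25],  [-0.26, 0.29, 0.09],  [0.14, 0.12, -0.18]]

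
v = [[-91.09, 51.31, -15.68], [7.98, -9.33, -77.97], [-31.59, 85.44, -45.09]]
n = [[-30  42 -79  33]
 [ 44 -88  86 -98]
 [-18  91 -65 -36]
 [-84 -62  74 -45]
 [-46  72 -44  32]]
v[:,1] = [51.31, -9.33, 85.44]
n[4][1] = 72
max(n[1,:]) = 86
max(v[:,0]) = 7.98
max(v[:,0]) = 7.98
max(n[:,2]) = 86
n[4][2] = -44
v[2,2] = -45.09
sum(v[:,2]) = -138.74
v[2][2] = -45.09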